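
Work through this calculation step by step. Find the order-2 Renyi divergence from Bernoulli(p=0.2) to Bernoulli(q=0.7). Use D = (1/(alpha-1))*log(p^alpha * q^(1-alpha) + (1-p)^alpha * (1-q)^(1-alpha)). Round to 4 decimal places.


Renyi divergence of order alpha between Bernoulli distributions:
D = (1/(alpha-1))*log(p^alpha * q^(1-alpha) + (1-p)^alpha * (1-q)^(1-alpha)).
alpha = 2, p = 0.2, q = 0.7.
p^alpha * q^(1-alpha) = 0.2^2 * 0.7^-1 = 0.057143.
(1-p)^alpha * (1-q)^(1-alpha) = 0.8^2 * 0.3^-1 = 2.133333.
sum = 0.057143 + 2.133333 = 2.190476.
D = (1/1)*log(2.190476) = 0.7841

0.7841


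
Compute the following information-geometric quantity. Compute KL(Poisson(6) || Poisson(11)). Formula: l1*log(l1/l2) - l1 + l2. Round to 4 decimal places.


KL divergence for Poisson:
KL = l1*log(l1/l2) - l1 + l2.
l1 = 6, l2 = 11.
log(6/11) = -0.606136.
l1*log(l1/l2) = 6 * -0.606136 = -3.636815.
KL = -3.636815 - 6 + 11 = 1.3632

1.3632


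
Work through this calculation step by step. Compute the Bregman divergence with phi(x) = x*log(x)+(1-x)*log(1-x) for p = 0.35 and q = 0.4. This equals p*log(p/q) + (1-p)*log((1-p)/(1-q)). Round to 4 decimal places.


Bregman divergence with negative entropy generator:
D = p*log(p/q) + (1-p)*log((1-p)/(1-q)).
p = 0.35, q = 0.4.
p*log(p/q) = 0.35*log(0.35/0.4) = -0.046736.
(1-p)*log((1-p)/(1-q)) = 0.65*log(0.65/0.6) = 0.052028.
D = -0.046736 + 0.052028 = 0.0053

0.0053


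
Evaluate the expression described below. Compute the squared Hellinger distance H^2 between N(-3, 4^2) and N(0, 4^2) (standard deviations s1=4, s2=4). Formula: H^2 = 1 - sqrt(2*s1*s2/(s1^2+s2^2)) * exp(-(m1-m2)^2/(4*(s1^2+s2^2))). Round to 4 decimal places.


Squared Hellinger distance for Gaussians:
H^2 = 1 - sqrt(2*s1*s2/(s1^2+s2^2)) * exp(-(m1-m2)^2/(4*(s1^2+s2^2))).
s1^2 = 16, s2^2 = 16, s1^2+s2^2 = 32.
sqrt(2*4*4/(32)) = 1.0.
(m1-m2)^2 = (-3)^2 = 9.
exp(-9/(4*32)) = exp(-0.070312) = 0.932102.
H^2 = 1 - 1.0*0.932102 = 0.0679

0.0679


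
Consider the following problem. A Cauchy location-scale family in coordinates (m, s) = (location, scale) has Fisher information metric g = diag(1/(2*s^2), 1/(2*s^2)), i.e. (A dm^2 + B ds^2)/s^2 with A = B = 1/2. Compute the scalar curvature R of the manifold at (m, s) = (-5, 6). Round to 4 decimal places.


The metric has the form g = (A dm^2 + B ds^2)/s^2 with A = 1/2, B = 1/2.
Substitute u = sqrt(A/B)*m: g = B*(du^2 + ds^2)/s^2, i.e. B times the
Poincare upper half-plane metric, which has constant Gaussian curvature -1.
Scaling a 2D metric by a constant c divides the Gaussian curvature by c,
so K = -1/B = -1/(1/2) = -2.0000 everywhere (the point (m, s) = (-5, 6) is irrelevant:
the curvature is constant).
Scalar curvature in dimension 2: R = 2K = -2/(1/2) = -4.0000.

-4.0000


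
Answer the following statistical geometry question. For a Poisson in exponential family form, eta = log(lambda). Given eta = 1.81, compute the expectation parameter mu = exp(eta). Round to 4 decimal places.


Expectation parameter for Poisson exponential family:
mu = exp(eta).
eta = 1.81.
mu = exp(1.81) = 6.1104

6.1104


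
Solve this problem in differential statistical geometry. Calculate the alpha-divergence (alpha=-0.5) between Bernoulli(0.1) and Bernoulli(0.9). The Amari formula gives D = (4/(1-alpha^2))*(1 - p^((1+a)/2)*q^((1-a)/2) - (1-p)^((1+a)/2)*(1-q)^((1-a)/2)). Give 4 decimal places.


Amari alpha-divergence:
D = (4/(1-alpha^2))*(1 - p^((1+a)/2)*q^((1-a)/2) - (1-p)^((1+a)/2)*(1-q)^((1-a)/2)).
alpha = -0.5, p = 0.1, q = 0.9.
e1 = (1+alpha)/2 = 0.25, e2 = (1-alpha)/2 = 0.75.
t1 = p^e1 * q^e2 = 0.1^0.25 * 0.9^0.75 = 0.519615.
t2 = (1-p)^e1 * (1-q)^e2 = 0.9^0.25 * 0.1^0.75 = 0.173205.
4/(1-alpha^2) = 5.333333.
D = 5.333333*(1 - 0.519615 - 0.173205) = 1.6383

1.6383


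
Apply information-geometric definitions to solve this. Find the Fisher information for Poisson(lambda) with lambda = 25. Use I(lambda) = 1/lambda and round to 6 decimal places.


Fisher information for Poisson: I(lambda) = 1/lambda.
lambda = 25.
I(lambda) = 1/25 = 0.040000

0.040000


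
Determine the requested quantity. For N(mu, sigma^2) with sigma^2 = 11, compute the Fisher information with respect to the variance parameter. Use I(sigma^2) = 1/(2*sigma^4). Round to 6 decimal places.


Fisher information for variance: I(sigma^2) = 1/(2*sigma^4).
sigma^2 = 11, so sigma^4 = 121.
I = 1/(2*121) = 1/242 = 0.004132

0.004132


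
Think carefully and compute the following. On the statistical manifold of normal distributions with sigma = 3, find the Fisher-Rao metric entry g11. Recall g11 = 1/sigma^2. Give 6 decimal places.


For the 2-parameter normal family, the Fisher metric has:
  g11 = 1/sigma^2, g22 = 2/sigma^2.
sigma = 3, sigma^2 = 9.
g11 = 0.111111

0.111111


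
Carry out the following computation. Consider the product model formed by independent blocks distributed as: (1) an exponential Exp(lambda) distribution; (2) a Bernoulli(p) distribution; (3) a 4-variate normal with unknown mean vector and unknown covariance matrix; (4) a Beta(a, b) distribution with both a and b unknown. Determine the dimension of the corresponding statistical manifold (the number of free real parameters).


The dimension of a statistical manifold equals the number of free
(independent) real parameters of the model. For a product of independent
blocks the parameter counts add.
- exponential (lambda): 1.
- Bernoulli (p): 1.
- 4-variate normal: 4 (mean) + 4*5/2 = 10 (symmetric covariance) = 14.
- Beta (a, b): 2.
Total = 1 + 1 + 14 + 2 = 18.
Dimension = 18

18


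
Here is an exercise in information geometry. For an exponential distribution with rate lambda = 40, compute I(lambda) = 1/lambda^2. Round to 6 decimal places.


Fisher information for exponential: I(lambda) = 1/lambda^2.
lambda = 40, lambda^2 = 1600.
I = 1/1600 = 0.000625

0.000625


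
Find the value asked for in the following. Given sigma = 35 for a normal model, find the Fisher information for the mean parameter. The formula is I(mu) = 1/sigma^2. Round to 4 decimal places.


The Fisher information for the mean of a normal distribution is I(mu) = 1/sigma^2.
sigma = 35, so sigma^2 = 1225.
I(mu) = 1/1225 = 0.0008

0.0008


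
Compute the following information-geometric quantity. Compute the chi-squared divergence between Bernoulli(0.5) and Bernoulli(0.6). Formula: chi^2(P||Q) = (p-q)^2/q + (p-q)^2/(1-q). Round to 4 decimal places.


Chi-squared divergence between Bernoulli distributions:
chi^2 = (p-q)^2/q + (p-q)^2/(1-q).
p = 0.5, q = 0.6, p-q = -0.1.
(p-q)^2 = 0.01.
term1 = 0.01/0.6 = 0.016667.
term2 = 0.01/0.4 = 0.025.
chi^2 = 0.016667 + 0.025 = 0.0417

0.0417


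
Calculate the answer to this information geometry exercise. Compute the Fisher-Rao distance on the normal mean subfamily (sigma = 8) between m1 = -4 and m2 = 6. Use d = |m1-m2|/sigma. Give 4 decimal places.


On the fixed-variance normal subfamily, geodesic distance = |m1-m2|/sigma.
|-4 - 6| = 10.
sigma = 8.
d = 10/8 = 1.2500

1.2500


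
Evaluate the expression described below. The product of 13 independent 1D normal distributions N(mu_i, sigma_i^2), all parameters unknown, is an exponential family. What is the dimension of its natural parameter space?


Exponential family dimension calculation:
Each univariate normal has two natural parameters (mu/sigma^2 and -1/(2 sigma^2)).
With 13 independent components, dim = 2 * 13 = 26.

26


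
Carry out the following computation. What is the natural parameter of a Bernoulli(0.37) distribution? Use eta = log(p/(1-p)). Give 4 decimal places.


Natural parameter for Bernoulli: eta = log(p/(1-p)).
p = 0.37, 1-p = 0.63.
p/(1-p) = 0.587302.
eta = log(0.587302) = -0.5322

-0.5322


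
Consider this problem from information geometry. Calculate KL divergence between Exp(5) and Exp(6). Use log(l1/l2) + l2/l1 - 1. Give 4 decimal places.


KL divergence for exponential family:
KL = log(l1/l2) + l2/l1 - 1.
log(5/6) = -0.182322.
6/5 = 1.2.
KL = -0.182322 + 1.2 - 1 = 0.0177

0.0177


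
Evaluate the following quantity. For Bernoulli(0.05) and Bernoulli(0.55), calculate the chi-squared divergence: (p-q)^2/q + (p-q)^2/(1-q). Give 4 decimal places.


Chi-squared divergence between Bernoulli distributions:
chi^2 = (p-q)^2/q + (p-q)^2/(1-q).
p = 0.05, q = 0.55, p-q = -0.5.
(p-q)^2 = 0.25.
term1 = 0.25/0.55 = 0.454545.
term2 = 0.25/0.45 = 0.555556.
chi^2 = 0.454545 + 0.555556 = 1.0101

1.0101


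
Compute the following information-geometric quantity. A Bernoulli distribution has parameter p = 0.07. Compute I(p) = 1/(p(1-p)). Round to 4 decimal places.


For Bernoulli(p), Fisher information is I(p) = 1/(p*(1-p)).
p = 0.07, 1-p = 0.93.
p*(1-p) = 0.0651.
I(p) = 1/0.0651 = 15.3610

15.3610


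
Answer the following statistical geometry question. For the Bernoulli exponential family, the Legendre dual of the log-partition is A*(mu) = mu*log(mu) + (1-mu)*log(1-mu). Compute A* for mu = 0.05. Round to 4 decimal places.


Legendre transform for Bernoulli:
A*(mu) = mu*log(mu) + (1-mu)*log(1-mu).
mu = 0.05, 1-mu = 0.95.
mu*log(mu) = 0.05*log(0.05) = -0.149787.
(1-mu)*log(1-mu) = 0.95*log(0.95) = -0.048729.
A* = -0.149787 + -0.048729 = -0.1985

-0.1985


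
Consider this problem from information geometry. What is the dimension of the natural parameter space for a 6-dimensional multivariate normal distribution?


Exponential family dimension calculation:
For 6-dim MVN: mean has 6 params, covariance has 6*7/2 = 21 unique entries.
Total dim = 6 + 21 = 27.

27


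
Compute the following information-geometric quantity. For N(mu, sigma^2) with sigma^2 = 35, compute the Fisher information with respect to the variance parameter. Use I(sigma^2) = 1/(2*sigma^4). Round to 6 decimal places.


Fisher information for variance: I(sigma^2) = 1/(2*sigma^4).
sigma^2 = 35, so sigma^4 = 1225.
I = 1/(2*1225) = 1/2450 = 0.000408

0.000408


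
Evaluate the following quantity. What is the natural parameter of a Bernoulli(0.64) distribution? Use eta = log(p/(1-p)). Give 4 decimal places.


Natural parameter for Bernoulli: eta = log(p/(1-p)).
p = 0.64, 1-p = 0.36.
p/(1-p) = 1.777778.
eta = log(1.777778) = 0.5754

0.5754


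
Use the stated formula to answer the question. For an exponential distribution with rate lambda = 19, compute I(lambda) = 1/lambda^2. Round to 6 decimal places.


Fisher information for exponential: I(lambda) = 1/lambda^2.
lambda = 19, lambda^2 = 361.
I = 1/361 = 0.002770

0.002770


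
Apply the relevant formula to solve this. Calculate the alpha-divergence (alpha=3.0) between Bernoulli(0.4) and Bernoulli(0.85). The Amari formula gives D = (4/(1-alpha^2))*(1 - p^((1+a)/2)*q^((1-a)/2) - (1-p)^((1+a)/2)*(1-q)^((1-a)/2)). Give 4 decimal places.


Amari alpha-divergence:
D = (4/(1-alpha^2))*(1 - p^((1+a)/2)*q^((1-a)/2) - (1-p)^((1+a)/2)*(1-q)^((1-a)/2)).
alpha = 3.0, p = 0.4, q = 0.85.
e1 = (1+alpha)/2 = 2.0, e2 = (1-alpha)/2 = -1.0.
t1 = p^e1 * q^e2 = 0.4^2.0 * 0.85^-1.0 = 0.188235.
t2 = (1-p)^e1 * (1-q)^e2 = 0.6^2.0 * 0.15^-1.0 = 2.4.
4/(1-alpha^2) = -0.5.
D = -0.5*(1 - 0.188235 - 2.4) = 0.7941

0.7941


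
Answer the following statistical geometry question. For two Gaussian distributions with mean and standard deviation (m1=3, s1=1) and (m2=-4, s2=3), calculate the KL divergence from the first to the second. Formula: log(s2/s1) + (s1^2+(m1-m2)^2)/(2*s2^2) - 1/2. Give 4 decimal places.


KL divergence between normal distributions:
KL = log(s2/s1) + (s1^2 + (m1-m2)^2)/(2*s2^2) - 1/2.
log(3/1) = 1.098612.
(1^2 + (3--4)^2)/(2*3^2) = (1 + 49)/18 = 2.777778.
KL = 1.098612 + 2.777778 - 0.5 = 3.3764

3.3764


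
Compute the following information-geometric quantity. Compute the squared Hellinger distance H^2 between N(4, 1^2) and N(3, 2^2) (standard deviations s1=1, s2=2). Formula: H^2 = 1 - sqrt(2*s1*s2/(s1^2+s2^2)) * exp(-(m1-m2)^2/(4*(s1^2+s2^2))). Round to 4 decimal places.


Squared Hellinger distance for Gaussians:
H^2 = 1 - sqrt(2*s1*s2/(s1^2+s2^2)) * exp(-(m1-m2)^2/(4*(s1^2+s2^2))).
s1^2 = 1, s2^2 = 4, s1^2+s2^2 = 5.
sqrt(2*1*2/(5)) = 0.894427.
(m1-m2)^2 = (1)^2 = 1.
exp(-1/(4*5)) = exp(-0.05) = 0.951229.
H^2 = 1 - 0.894427*0.951229 = 0.1492

0.1492


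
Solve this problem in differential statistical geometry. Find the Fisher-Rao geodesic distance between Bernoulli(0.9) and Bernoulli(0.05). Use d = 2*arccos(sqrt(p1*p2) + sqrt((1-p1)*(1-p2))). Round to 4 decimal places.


Geodesic distance on Bernoulli manifold:
d(p1,p2) = 2*arccos(sqrt(p1*p2) + sqrt((1-p1)*(1-p2))).
sqrt(p1*p2) = sqrt(0.9*0.05) = 0.212132.
sqrt((1-p1)*(1-p2)) = sqrt(0.1*0.95) = 0.308221.
arg = 0.212132 + 0.308221 = 0.520353.
d = 2*arccos(0.520353) = 2.0471

2.0471


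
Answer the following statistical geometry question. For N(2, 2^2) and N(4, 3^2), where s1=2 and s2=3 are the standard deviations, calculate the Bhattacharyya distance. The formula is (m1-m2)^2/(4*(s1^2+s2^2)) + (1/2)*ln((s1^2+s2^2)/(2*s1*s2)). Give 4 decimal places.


Bhattacharyya distance between two Gaussians:
DB = (m1-m2)^2/(4*(s1^2+s2^2)) + (1/2)*ln((s1^2+s2^2)/(2*s1*s2)).
(m1-m2)^2 = (-2)^2 = 4.
s1^2+s2^2 = 4 + 9 = 13.
term1 = 4/52 = 0.076923.
term2 = 0.5*ln(13/12.0) = 0.040021.
DB = 0.076923 + 0.040021 = 0.1169

0.1169


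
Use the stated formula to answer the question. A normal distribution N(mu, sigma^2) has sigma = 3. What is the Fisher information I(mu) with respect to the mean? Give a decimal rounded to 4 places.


The Fisher information for the mean of a normal distribution is I(mu) = 1/sigma^2.
sigma = 3, so sigma^2 = 9.
I(mu) = 1/9 = 0.1111

0.1111


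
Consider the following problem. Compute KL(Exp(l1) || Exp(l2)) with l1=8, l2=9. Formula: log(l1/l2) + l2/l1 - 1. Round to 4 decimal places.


KL divergence for exponential family:
KL = log(l1/l2) + l2/l1 - 1.
log(8/9) = -0.117783.
9/8 = 1.125.
KL = -0.117783 + 1.125 - 1 = 0.0072

0.0072


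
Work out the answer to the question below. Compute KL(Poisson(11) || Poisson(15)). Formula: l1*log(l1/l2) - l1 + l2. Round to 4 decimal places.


KL divergence for Poisson:
KL = l1*log(l1/l2) - l1 + l2.
l1 = 11, l2 = 15.
log(11/15) = -0.310155.
l1*log(l1/l2) = 11 * -0.310155 = -3.411704.
KL = -3.411704 - 11 + 15 = 0.5883

0.5883


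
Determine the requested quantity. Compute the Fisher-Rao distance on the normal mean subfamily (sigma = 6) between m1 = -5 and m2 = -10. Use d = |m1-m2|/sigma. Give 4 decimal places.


On the fixed-variance normal subfamily, geodesic distance = |m1-m2|/sigma.
|-5 - -10| = 5.
sigma = 6.
d = 5/6 = 0.8333

0.8333


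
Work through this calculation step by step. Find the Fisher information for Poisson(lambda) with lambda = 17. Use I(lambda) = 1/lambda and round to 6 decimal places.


Fisher information for Poisson: I(lambda) = 1/lambda.
lambda = 17.
I(lambda) = 1/17 = 0.058824

0.058824


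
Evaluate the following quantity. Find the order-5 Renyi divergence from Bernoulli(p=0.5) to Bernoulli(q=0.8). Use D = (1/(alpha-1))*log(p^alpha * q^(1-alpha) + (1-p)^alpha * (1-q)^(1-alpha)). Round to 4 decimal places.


Renyi divergence of order alpha between Bernoulli distributions:
D = (1/(alpha-1))*log(p^alpha * q^(1-alpha) + (1-p)^alpha * (1-q)^(1-alpha)).
alpha = 5, p = 0.5, q = 0.8.
p^alpha * q^(1-alpha) = 0.5^5 * 0.8^-4 = 0.076294.
(1-p)^alpha * (1-q)^(1-alpha) = 0.5^5 * 0.2^-4 = 19.53125.
sum = 0.076294 + 19.53125 = 19.607544.
D = (1/4)*log(19.607544) = 0.7440

0.7440


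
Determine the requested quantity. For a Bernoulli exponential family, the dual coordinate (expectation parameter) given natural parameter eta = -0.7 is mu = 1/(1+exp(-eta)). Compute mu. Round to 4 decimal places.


Dual coordinate (expectation parameter) for Bernoulli:
mu = 1/(1+exp(-eta)).
eta = -0.7.
exp(-eta) = exp(0.7) = 2.013753.
mu = 1/(1+2.013753) = 0.3318

0.3318


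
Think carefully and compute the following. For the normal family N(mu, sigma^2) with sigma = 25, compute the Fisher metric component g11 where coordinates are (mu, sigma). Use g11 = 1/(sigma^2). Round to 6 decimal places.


For the 2-parameter normal family, the Fisher metric has:
  g11 = 1/sigma^2, g22 = 2/sigma^2.
sigma = 25, sigma^2 = 625.
g11 = 0.001600

0.001600


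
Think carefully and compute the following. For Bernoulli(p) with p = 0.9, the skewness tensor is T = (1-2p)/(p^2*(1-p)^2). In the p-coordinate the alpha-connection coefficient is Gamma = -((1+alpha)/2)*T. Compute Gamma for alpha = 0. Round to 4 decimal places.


Skewness (Amari-Chentsov) tensor: T = (1-2p)/(p^2*(1-p)^2).
p = 0.9, 1-2p = -0.8, p^2 = 0.81, (1-p)^2 = 0.01.
T = -0.8/(0.81 * 0.01) = -98.765432.
In the p-coordinate, Gamma^(alpha) = Gamma^(0) - (alpha/2)*T with Gamma^(0) = (1/2)*g'(p) = -T/2,
so Gamma^(alpha) = -((1+alpha)/2)*T.
alpha = 0, -(1+alpha)/2 = -0.5.
Gamma = -0.5 * -98.765432 = 49.3827

49.3827


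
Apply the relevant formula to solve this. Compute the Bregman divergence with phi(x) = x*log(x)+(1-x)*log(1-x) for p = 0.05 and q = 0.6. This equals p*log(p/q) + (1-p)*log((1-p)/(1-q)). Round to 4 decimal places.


Bregman divergence with negative entropy generator:
D = p*log(p/q) + (1-p)*log((1-p)/(1-q)).
p = 0.05, q = 0.6.
p*log(p/q) = 0.05*log(0.05/0.6) = -0.124245.
(1-p)*log((1-p)/(1-q)) = 0.95*log(0.95/0.4) = 0.821748.
D = -0.124245 + 0.821748 = 0.6975

0.6975


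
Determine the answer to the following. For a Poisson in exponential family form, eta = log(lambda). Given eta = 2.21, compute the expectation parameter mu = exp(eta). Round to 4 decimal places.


Expectation parameter for Poisson exponential family:
mu = exp(eta).
eta = 2.21.
mu = exp(2.21) = 9.1157

9.1157


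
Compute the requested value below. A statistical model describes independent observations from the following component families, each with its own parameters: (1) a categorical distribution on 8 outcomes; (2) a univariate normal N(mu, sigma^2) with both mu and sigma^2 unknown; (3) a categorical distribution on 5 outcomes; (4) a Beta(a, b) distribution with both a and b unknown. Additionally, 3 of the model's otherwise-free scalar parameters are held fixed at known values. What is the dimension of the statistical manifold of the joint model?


The dimension of a statistical manifold equals the number of free
(independent) real parameters of the model. For a product of independent
blocks the parameter counts add.
- categorical on 8 outcomes (probabilities sum to 1): 8-1 = 7.
- normal (mu, sigma^2): 2.
- categorical on 5 outcomes (probabilities sum to 1): 5-1 = 4.
- Beta (a, b): 2.
Total = 7 + 2 + 4 + 2 = 15.
3 parameter(s) fixed at known values: 15 - 3 = 12.
Dimension = 12

12


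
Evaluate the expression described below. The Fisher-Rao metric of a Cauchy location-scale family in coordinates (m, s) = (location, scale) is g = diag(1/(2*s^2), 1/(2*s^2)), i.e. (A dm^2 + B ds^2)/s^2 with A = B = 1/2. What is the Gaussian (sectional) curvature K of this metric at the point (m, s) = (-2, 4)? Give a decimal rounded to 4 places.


The metric has the form g = (A dm^2 + B ds^2)/s^2 with A = 1/2, B = 1/2.
Substitute u = sqrt(A/B)*m: g = B*(du^2 + ds^2)/s^2, i.e. B times the
Poincare upper half-plane metric, which has constant Gaussian curvature -1.
Scaling a 2D metric by a constant c divides the Gaussian curvature by c,
so K = -1/B = -1/(1/2) = -2.0000 everywhere (the point (m, s) = (-2, 4) is irrelevant:
the curvature is constant).
The requested Gaussian curvature is K = -2.0000.

-2.0000


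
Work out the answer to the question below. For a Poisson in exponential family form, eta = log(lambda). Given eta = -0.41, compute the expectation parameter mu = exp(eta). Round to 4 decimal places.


Expectation parameter for Poisson exponential family:
mu = exp(eta).
eta = -0.41.
mu = exp(-0.41) = 0.6637

0.6637


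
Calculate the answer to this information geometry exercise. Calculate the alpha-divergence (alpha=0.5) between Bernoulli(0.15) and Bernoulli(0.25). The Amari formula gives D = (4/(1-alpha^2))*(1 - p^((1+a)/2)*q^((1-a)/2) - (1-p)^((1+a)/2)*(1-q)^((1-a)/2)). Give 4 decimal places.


Amari alpha-divergence:
D = (4/(1-alpha^2))*(1 - p^((1+a)/2)*q^((1-a)/2) - (1-p)^((1+a)/2)*(1-q)^((1-a)/2)).
alpha = 0.5, p = 0.15, q = 0.25.
e1 = (1+alpha)/2 = 0.75, e2 = (1-alpha)/2 = 0.25.
t1 = p^e1 * q^e2 = 0.15^0.75 * 0.25^0.25 = 0.170433.
t2 = (1-p)^e1 * (1-q)^e2 = 0.85^0.75 * 0.75^0.25 = 0.823815.
4/(1-alpha^2) = 5.333333.
D = 5.333333*(1 - 0.170433 - 0.823815) = 0.0307

0.0307


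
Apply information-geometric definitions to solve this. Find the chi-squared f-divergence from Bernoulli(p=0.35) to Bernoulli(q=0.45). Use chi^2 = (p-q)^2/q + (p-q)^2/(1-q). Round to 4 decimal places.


Chi-squared divergence between Bernoulli distributions:
chi^2 = (p-q)^2/q + (p-q)^2/(1-q).
p = 0.35, q = 0.45, p-q = -0.1.
(p-q)^2 = 0.01.
term1 = 0.01/0.45 = 0.022222.
term2 = 0.01/0.55 = 0.018182.
chi^2 = 0.022222 + 0.018182 = 0.0404

0.0404


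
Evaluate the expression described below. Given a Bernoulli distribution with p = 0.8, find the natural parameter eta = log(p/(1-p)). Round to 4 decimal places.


Natural parameter for Bernoulli: eta = log(p/(1-p)).
p = 0.8, 1-p = 0.2.
p/(1-p) = 4.0.
eta = log(4.0) = 1.3863

1.3863


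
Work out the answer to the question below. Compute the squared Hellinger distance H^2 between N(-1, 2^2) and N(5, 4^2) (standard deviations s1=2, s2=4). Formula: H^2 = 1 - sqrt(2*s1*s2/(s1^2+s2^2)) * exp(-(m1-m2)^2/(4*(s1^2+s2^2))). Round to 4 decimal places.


Squared Hellinger distance for Gaussians:
H^2 = 1 - sqrt(2*s1*s2/(s1^2+s2^2)) * exp(-(m1-m2)^2/(4*(s1^2+s2^2))).
s1^2 = 4, s2^2 = 16, s1^2+s2^2 = 20.
sqrt(2*2*4/(20)) = 0.894427.
(m1-m2)^2 = (-6)^2 = 36.
exp(-36/(4*20)) = exp(-0.45) = 0.637628.
H^2 = 1 - 0.894427*0.637628 = 0.4297

0.4297


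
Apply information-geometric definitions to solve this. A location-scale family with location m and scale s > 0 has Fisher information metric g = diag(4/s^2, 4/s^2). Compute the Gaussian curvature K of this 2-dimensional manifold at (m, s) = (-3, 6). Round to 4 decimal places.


The metric has the form g = (A dm^2 + B ds^2)/s^2 with A = 4, B = 4.
Substitute u = sqrt(A/B)*m: g = B*(du^2 + ds^2)/s^2, i.e. B times the
Poincare upper half-plane metric, which has constant Gaussian curvature -1.
Scaling a 2D metric by a constant c divides the Gaussian curvature by c,
so K = -1/B = -1/(4) = -0.2500 everywhere (the point (m, s) = (-3, 6) is irrelevant:
the curvature is constant).
The requested Gaussian curvature is K = -0.2500.

-0.2500


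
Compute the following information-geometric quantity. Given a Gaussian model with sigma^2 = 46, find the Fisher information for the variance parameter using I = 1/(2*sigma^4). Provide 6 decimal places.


Fisher information for variance: I(sigma^2) = 1/(2*sigma^4).
sigma^2 = 46, so sigma^4 = 2116.
I = 1/(2*2116) = 1/4232 = 0.000236

0.000236


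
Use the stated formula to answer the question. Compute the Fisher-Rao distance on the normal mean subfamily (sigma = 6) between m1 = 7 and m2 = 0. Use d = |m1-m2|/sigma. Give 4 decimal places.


On the fixed-variance normal subfamily, geodesic distance = |m1-m2|/sigma.
|7 - 0| = 7.
sigma = 6.
d = 7/6 = 1.1667

1.1667


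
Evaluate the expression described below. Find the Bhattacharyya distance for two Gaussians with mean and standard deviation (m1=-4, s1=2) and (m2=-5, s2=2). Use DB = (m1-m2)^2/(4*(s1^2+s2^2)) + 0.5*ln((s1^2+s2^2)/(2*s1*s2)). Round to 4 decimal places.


Bhattacharyya distance between two Gaussians:
DB = (m1-m2)^2/(4*(s1^2+s2^2)) + (1/2)*ln((s1^2+s2^2)/(2*s1*s2)).
(m1-m2)^2 = (1)^2 = 1.
s1^2+s2^2 = 4 + 4 = 8.
term1 = 1/32 = 0.03125.
term2 = 0.5*ln(8/8.0) = 0.0.
DB = 0.03125 + 0.0 = 0.0313

0.0313


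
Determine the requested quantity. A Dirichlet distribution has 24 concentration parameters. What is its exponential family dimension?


Exponential family dimension calculation:
Dirichlet with 24 components has 24 natural parameters.

24


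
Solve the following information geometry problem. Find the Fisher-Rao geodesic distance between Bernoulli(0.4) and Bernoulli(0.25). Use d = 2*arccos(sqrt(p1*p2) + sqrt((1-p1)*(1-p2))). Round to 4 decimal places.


Geodesic distance on Bernoulli manifold:
d(p1,p2) = 2*arccos(sqrt(p1*p2) + sqrt((1-p1)*(1-p2))).
sqrt(p1*p2) = sqrt(0.4*0.25) = 0.316228.
sqrt((1-p1)*(1-p2)) = sqrt(0.6*0.75) = 0.67082.
arg = 0.316228 + 0.67082 = 0.987048.
d = 2*arccos(0.987048) = 0.3222

0.3222


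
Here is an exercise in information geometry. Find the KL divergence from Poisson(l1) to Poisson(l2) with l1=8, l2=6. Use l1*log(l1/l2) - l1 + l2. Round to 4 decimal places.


KL divergence for Poisson:
KL = l1*log(l1/l2) - l1 + l2.
l1 = 8, l2 = 6.
log(8/6) = 0.287682.
l1*log(l1/l2) = 8 * 0.287682 = 2.301457.
KL = 2.301457 - 8 + 6 = 0.3015

0.3015


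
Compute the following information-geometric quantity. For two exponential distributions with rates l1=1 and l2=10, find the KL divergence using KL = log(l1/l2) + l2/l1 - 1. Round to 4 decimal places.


KL divergence for exponential family:
KL = log(l1/l2) + l2/l1 - 1.
log(1/10) = -2.302585.
10/1 = 10.0.
KL = -2.302585 + 10.0 - 1 = 6.6974

6.6974


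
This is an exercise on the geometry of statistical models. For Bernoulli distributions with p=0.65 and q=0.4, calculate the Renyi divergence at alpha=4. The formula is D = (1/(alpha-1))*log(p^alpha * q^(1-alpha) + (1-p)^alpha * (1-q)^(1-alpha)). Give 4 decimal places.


Renyi divergence of order alpha between Bernoulli distributions:
D = (1/(alpha-1))*log(p^alpha * q^(1-alpha) + (1-p)^alpha * (1-q)^(1-alpha)).
alpha = 4, p = 0.65, q = 0.4.
p^alpha * q^(1-alpha) = 0.65^4 * 0.4^-3 = 2.78916.
(1-p)^alpha * (1-q)^(1-alpha) = 0.35^4 * 0.6^-3 = 0.069473.
sum = 2.78916 + 0.069473 = 2.858634.
D = (1/3)*log(2.858634) = 0.3501

0.3501


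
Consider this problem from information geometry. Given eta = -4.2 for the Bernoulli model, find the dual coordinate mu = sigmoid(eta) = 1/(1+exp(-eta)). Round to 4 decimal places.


Dual coordinate (expectation parameter) for Bernoulli:
mu = 1/(1+exp(-eta)).
eta = -4.2.
exp(-eta) = exp(4.2) = 66.686331.
mu = 1/(1+66.686331) = 0.0148

0.0148


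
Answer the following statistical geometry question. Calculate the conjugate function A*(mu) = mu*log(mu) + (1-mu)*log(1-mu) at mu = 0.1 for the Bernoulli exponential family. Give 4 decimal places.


Legendre transform for Bernoulli:
A*(mu) = mu*log(mu) + (1-mu)*log(1-mu).
mu = 0.1, 1-mu = 0.9.
mu*log(mu) = 0.1*log(0.1) = -0.230259.
(1-mu)*log(1-mu) = 0.9*log(0.9) = -0.094824.
A* = -0.230259 + -0.094824 = -0.3251

-0.3251


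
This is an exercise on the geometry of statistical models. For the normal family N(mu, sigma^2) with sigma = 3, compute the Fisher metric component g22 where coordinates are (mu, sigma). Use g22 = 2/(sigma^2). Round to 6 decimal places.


For the 2-parameter normal family, the Fisher metric has:
  g11 = 1/sigma^2, g22 = 2/sigma^2.
sigma = 3, sigma^2 = 9.
g22 = 0.222222

0.222222


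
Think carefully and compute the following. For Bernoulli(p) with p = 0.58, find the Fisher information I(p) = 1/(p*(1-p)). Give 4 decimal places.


For Bernoulli(p), Fisher information is I(p) = 1/(p*(1-p)).
p = 0.58, 1-p = 0.42.
p*(1-p) = 0.2436.
I(p) = 1/0.2436 = 4.1051

4.1051


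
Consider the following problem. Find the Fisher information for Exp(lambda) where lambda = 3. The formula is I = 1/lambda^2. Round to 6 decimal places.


Fisher information for exponential: I(lambda) = 1/lambda^2.
lambda = 3, lambda^2 = 9.
I = 1/9 = 0.111111

0.111111


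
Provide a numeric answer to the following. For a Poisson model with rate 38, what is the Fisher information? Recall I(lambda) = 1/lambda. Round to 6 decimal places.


Fisher information for Poisson: I(lambda) = 1/lambda.
lambda = 38.
I(lambda) = 1/38 = 0.026316

0.026316


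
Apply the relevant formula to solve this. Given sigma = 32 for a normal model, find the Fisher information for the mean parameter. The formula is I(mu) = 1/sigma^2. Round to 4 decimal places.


The Fisher information for the mean of a normal distribution is I(mu) = 1/sigma^2.
sigma = 32, so sigma^2 = 1024.
I(mu) = 1/1024 = 0.0010

0.0010


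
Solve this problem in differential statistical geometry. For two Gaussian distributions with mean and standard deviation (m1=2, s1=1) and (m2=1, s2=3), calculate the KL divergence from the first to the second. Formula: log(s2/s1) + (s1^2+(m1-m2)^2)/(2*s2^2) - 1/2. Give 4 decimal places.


KL divergence between normal distributions:
KL = log(s2/s1) + (s1^2 + (m1-m2)^2)/(2*s2^2) - 1/2.
log(3/1) = 1.098612.
(1^2 + (2-1)^2)/(2*3^2) = (1 + 1)/18 = 0.111111.
KL = 1.098612 + 0.111111 - 0.5 = 0.7097

0.7097


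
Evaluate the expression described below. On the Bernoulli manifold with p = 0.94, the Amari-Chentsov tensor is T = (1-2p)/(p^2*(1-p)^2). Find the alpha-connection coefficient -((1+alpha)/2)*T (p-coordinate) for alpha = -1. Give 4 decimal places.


Skewness (Amari-Chentsov) tensor: T = (1-2p)/(p^2*(1-p)^2).
p = 0.94, 1-2p = -0.88, p^2 = 0.8836, (1-p)^2 = 0.0036.
T = -0.88/(0.8836 * 0.0036) = -276.646044.
In the p-coordinate, Gamma^(alpha) = Gamma^(0) - (alpha/2)*T with Gamma^(0) = (1/2)*g'(p) = -T/2,
so Gamma^(alpha) = -((1+alpha)/2)*T.
alpha = -1, -(1+alpha)/2 = 0.0.
Gamma = 0.0 * -276.646044 = 0.0000

0.0000


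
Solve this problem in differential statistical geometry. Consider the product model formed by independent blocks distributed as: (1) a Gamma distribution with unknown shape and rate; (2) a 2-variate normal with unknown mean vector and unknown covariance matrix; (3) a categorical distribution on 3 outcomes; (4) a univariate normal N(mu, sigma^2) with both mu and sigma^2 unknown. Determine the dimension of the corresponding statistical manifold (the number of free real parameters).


The dimension of a statistical manifold equals the number of free
(independent) real parameters of the model. For a product of independent
blocks the parameter counts add.
- Gamma (shape, rate): 2.
- 2-variate normal: 2 (mean) + 2*3/2 = 3 (symmetric covariance) = 5.
- categorical on 3 outcomes (probabilities sum to 1): 3-1 = 2.
- normal (mu, sigma^2): 2.
Total = 2 + 5 + 2 + 2 = 11.
Dimension = 11

11


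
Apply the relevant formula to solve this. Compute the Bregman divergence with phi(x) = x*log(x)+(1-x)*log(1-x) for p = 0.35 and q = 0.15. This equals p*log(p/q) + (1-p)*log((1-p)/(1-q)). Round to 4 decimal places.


Bregman divergence with negative entropy generator:
D = p*log(p/q) + (1-p)*log((1-p)/(1-q)).
p = 0.35, q = 0.15.
p*log(p/q) = 0.35*log(0.35/0.15) = 0.296554.
(1-p)*log((1-p)/(1-q)) = 0.65*log(0.65/0.85) = -0.174372.
D = 0.296554 + -0.174372 = 0.1222

0.1222


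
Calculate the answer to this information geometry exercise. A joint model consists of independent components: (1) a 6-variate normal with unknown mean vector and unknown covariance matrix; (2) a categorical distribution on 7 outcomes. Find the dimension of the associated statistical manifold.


The dimension of a statistical manifold equals the number of free
(independent) real parameters of the model. For a product of independent
blocks the parameter counts add.
- 6-variate normal: 6 (mean) + 6*7/2 = 21 (symmetric covariance) = 27.
- categorical on 7 outcomes (probabilities sum to 1): 7-1 = 6.
Total = 27 + 6 = 33.
Dimension = 33

33


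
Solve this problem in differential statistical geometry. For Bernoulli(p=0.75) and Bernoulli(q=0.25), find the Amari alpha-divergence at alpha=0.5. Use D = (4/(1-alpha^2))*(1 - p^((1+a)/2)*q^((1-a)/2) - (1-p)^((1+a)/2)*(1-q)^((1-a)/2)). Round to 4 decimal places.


Amari alpha-divergence:
D = (4/(1-alpha^2))*(1 - p^((1+a)/2)*q^((1-a)/2) - (1-p)^((1+a)/2)*(1-q)^((1-a)/2)).
alpha = 0.5, p = 0.75, q = 0.25.
e1 = (1+alpha)/2 = 0.75, e2 = (1-alpha)/2 = 0.25.
t1 = p^e1 * q^e2 = 0.75^0.75 * 0.25^0.25 = 0.569877.
t2 = (1-p)^e1 * (1-q)^e2 = 0.25^0.75 * 0.75^0.25 = 0.329019.
4/(1-alpha^2) = 5.333333.
D = 5.333333*(1 - 0.569877 - 0.329019) = 0.5392

0.5392


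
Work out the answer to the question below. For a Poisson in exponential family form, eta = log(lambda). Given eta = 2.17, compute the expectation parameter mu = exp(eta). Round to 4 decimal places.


Expectation parameter for Poisson exponential family:
mu = exp(eta).
eta = 2.17.
mu = exp(2.17) = 8.7583

8.7583


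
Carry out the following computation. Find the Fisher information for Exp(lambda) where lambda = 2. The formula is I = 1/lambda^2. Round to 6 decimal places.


Fisher information for exponential: I(lambda) = 1/lambda^2.
lambda = 2, lambda^2 = 4.
I = 1/4 = 0.250000

0.250000


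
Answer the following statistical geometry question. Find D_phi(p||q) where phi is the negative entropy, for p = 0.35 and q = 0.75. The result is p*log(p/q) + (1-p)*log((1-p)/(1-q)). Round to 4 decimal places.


Bregman divergence with negative entropy generator:
D = p*log(p/q) + (1-p)*log((1-p)/(1-q)).
p = 0.35, q = 0.75.
p*log(p/q) = 0.35*log(0.35/0.75) = -0.266749.
(1-p)*log((1-p)/(1-q)) = 0.65*log(0.65/0.25) = 0.621082.
D = -0.266749 + 0.621082 = 0.3543

0.3543


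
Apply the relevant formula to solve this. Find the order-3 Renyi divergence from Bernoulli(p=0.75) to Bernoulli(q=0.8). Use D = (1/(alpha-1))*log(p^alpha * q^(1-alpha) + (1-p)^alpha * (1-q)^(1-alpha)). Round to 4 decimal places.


Renyi divergence of order alpha between Bernoulli distributions:
D = (1/(alpha-1))*log(p^alpha * q^(1-alpha) + (1-p)^alpha * (1-q)^(1-alpha)).
alpha = 3, p = 0.75, q = 0.8.
p^alpha * q^(1-alpha) = 0.75^3 * 0.8^-2 = 0.65918.
(1-p)^alpha * (1-q)^(1-alpha) = 0.25^3 * 0.2^-2 = 0.390625.
sum = 0.65918 + 0.390625 = 1.049805.
D = (1/2)*log(1.049805) = 0.0243

0.0243


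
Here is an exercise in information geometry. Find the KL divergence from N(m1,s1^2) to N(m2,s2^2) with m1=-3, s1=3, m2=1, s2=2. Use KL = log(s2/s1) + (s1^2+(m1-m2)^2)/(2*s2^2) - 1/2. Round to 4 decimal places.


KL divergence between normal distributions:
KL = log(s2/s1) + (s1^2 + (m1-m2)^2)/(2*s2^2) - 1/2.
log(2/3) = -0.405465.
(3^2 + (-3-1)^2)/(2*2^2) = (9 + 16)/8 = 3.125.
KL = -0.405465 + 3.125 - 0.5 = 2.2195

2.2195


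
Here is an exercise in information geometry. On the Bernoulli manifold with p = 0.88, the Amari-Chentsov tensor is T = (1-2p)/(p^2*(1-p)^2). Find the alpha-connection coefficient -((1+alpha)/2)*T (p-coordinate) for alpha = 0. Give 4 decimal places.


Skewness (Amari-Chentsov) tensor: T = (1-2p)/(p^2*(1-p)^2).
p = 0.88, 1-2p = -0.76, p^2 = 0.7744, (1-p)^2 = 0.0144.
T = -0.76/(0.7744 * 0.0144) = -68.153122.
In the p-coordinate, Gamma^(alpha) = Gamma^(0) - (alpha/2)*T with Gamma^(0) = (1/2)*g'(p) = -T/2,
so Gamma^(alpha) = -((1+alpha)/2)*T.
alpha = 0, -(1+alpha)/2 = -0.5.
Gamma = -0.5 * -68.153122 = 34.0766

34.0766


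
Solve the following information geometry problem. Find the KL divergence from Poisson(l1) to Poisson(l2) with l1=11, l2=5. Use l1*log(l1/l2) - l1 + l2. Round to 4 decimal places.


KL divergence for Poisson:
KL = l1*log(l1/l2) - l1 + l2.
l1 = 11, l2 = 5.
log(11/5) = 0.788457.
l1*log(l1/l2) = 11 * 0.788457 = 8.673031.
KL = 8.673031 - 11 + 5 = 2.6730

2.6730


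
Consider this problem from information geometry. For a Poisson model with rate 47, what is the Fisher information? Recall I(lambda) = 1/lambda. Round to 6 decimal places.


Fisher information for Poisson: I(lambda) = 1/lambda.
lambda = 47.
I(lambda) = 1/47 = 0.021277

0.021277


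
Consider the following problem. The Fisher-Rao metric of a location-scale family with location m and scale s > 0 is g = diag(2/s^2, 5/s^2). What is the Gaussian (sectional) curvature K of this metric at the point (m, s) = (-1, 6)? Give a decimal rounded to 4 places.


The metric has the form g = (A dm^2 + B ds^2)/s^2 with A = 2, B = 5.
Substitute u = sqrt(A/B)*m: g = B*(du^2 + ds^2)/s^2, i.e. B times the
Poincare upper half-plane metric, which has constant Gaussian curvature -1.
Scaling a 2D metric by a constant c divides the Gaussian curvature by c,
so K = -1/B = -1/(5) = -0.2000 everywhere (the point (m, s) = (-1, 6) is irrelevant:
the curvature is constant).
The requested Gaussian curvature is K = -0.2000.

-0.2000


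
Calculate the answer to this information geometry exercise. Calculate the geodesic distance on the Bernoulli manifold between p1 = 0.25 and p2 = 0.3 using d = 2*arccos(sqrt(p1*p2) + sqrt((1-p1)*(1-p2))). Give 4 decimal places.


Geodesic distance on Bernoulli manifold:
d(p1,p2) = 2*arccos(sqrt(p1*p2) + sqrt((1-p1)*(1-p2))).
sqrt(p1*p2) = sqrt(0.25*0.3) = 0.273861.
sqrt((1-p1)*(1-p2)) = sqrt(0.75*0.7) = 0.724569.
arg = 0.273861 + 0.724569 = 0.99843.
d = 2*arccos(0.99843) = 0.1121

0.1121


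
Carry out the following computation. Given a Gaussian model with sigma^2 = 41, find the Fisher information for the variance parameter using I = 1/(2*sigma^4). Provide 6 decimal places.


Fisher information for variance: I(sigma^2) = 1/(2*sigma^4).
sigma^2 = 41, so sigma^4 = 1681.
I = 1/(2*1681) = 1/3362 = 0.000297

0.000297


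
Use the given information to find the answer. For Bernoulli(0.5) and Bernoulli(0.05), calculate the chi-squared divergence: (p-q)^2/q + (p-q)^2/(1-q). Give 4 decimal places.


Chi-squared divergence between Bernoulli distributions:
chi^2 = (p-q)^2/q + (p-q)^2/(1-q).
p = 0.5, q = 0.05, p-q = 0.45.
(p-q)^2 = 0.2025.
term1 = 0.2025/0.05 = 4.05.
term2 = 0.2025/0.95 = 0.213158.
chi^2 = 4.05 + 0.213158 = 4.2632

4.2632


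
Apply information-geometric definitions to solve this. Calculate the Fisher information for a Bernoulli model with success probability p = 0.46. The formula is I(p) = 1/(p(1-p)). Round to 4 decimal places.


For Bernoulli(p), Fisher information is I(p) = 1/(p*(1-p)).
p = 0.46, 1-p = 0.54.
p*(1-p) = 0.2484.
I(p) = 1/0.2484 = 4.0258

4.0258


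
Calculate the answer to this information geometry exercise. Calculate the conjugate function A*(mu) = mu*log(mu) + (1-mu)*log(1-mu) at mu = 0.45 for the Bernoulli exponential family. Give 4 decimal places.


Legendre transform for Bernoulli:
A*(mu) = mu*log(mu) + (1-mu)*log(1-mu).
mu = 0.45, 1-mu = 0.55.
mu*log(mu) = 0.45*log(0.45) = -0.359328.
(1-mu)*log(1-mu) = 0.55*log(0.55) = -0.32881.
A* = -0.359328 + -0.32881 = -0.6881

-0.6881


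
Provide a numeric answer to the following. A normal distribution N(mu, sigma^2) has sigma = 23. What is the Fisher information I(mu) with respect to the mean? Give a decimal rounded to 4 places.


The Fisher information for the mean of a normal distribution is I(mu) = 1/sigma^2.
sigma = 23, so sigma^2 = 529.
I(mu) = 1/529 = 0.0019

0.0019


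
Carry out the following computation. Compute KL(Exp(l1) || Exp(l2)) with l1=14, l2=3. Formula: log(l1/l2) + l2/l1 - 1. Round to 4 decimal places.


KL divergence for exponential family:
KL = log(l1/l2) + l2/l1 - 1.
log(14/3) = 1.540445.
3/14 = 0.214286.
KL = 1.540445 + 0.214286 - 1 = 0.7547

0.7547


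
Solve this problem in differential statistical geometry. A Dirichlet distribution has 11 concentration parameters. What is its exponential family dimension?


Exponential family dimension calculation:
Dirichlet with 11 components has 11 natural parameters.

11


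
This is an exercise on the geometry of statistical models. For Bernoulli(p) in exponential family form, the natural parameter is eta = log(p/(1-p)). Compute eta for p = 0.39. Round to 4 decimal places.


Natural parameter for Bernoulli: eta = log(p/(1-p)).
p = 0.39, 1-p = 0.61.
p/(1-p) = 0.639344.
eta = log(0.639344) = -0.4473

-0.4473


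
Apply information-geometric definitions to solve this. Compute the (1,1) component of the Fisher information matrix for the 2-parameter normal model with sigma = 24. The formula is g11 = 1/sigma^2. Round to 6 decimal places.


For the 2-parameter normal family, the Fisher metric has:
  g11 = 1/sigma^2, g22 = 2/sigma^2.
sigma = 24, sigma^2 = 576.
g11 = 0.001736

0.001736


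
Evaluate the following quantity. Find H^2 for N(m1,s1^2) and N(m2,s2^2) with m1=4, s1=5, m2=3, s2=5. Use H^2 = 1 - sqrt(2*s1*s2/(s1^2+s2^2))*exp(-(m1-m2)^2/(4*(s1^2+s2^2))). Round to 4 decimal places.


Squared Hellinger distance for Gaussians:
H^2 = 1 - sqrt(2*s1*s2/(s1^2+s2^2)) * exp(-(m1-m2)^2/(4*(s1^2+s2^2))).
s1^2 = 25, s2^2 = 25, s1^2+s2^2 = 50.
sqrt(2*5*5/(50)) = 1.0.
(m1-m2)^2 = (1)^2 = 1.
exp(-1/(4*50)) = exp(-0.005) = 0.995012.
H^2 = 1 - 1.0*0.995012 = 0.0050

0.0050
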